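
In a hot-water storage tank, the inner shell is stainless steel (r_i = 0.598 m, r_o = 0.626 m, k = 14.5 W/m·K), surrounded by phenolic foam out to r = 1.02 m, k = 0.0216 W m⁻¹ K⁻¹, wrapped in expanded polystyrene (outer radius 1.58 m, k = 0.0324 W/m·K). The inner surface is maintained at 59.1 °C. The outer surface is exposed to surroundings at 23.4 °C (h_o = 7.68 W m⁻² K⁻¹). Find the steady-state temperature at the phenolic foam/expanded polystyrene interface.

Series thermal resistances, inner to outer:
  R_stainless steel = (1/0.598 − 1/0.626)/(4πk) = 0.07480/(4π·14.5) = 4.105×10^-4 K/W
  R_phenolic foam = (1/0.626 − 1/1.02)/(4πk) = 0.6171/(4π·0.0216) = 2.273 K/W
  R_expanded polystyrene = (1/1.02 − 1/1.58)/(4πk) = 0.3475/(4π·0.0324) = 0.8534 K/W
  R_conv,out = 1/(4πr²h) = 1/(4π·1.58²·7.68) = 0.004151 K/W
ΣR = 4.105×10^-4 + 2.273 + 0.8534 + 0.004151 = 3.131 K/W
Q = ΔT/ΣR = (59.1 °C − 23.4 °C)/3.131 = 11.40 W
From the inner boundary to the phenolic foam/expanded polystyrene interface, ΣR_partial = 2.273 K/W.
T_interface = T_in − Q·ΣR_partial = 59.1 °C − (11.40)(2.273) = 33.2 °C

T = 33.2 °C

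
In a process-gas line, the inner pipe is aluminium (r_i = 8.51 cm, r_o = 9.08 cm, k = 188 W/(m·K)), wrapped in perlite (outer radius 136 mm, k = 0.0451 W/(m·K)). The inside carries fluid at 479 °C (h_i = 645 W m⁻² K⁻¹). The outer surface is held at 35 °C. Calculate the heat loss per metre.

Treat each layer as a resistance in series:
  R'_conv,in = 1/(2πr h) = 1/(2π·0.0851·645) = 0.002900 m·K/W
  R'_aluminium = ln(0.0908/0.0851)/(2πk) = 0.06483/(2π·188) = 5.488×10^-5 m·K/W
  R'_perlite = ln(0.136/0.0908)/(2πk) = 0.4040/(2π·0.0451) = 1.426 m·K/W
ΣR = 0.002900 + 5.488×10^-5 + 1.426 = 1.429 m·K/W
Q' = ΔT/ΣR = (479 °C − 35 °C)/1.429 = 311 W/m

Q' = 311 W/m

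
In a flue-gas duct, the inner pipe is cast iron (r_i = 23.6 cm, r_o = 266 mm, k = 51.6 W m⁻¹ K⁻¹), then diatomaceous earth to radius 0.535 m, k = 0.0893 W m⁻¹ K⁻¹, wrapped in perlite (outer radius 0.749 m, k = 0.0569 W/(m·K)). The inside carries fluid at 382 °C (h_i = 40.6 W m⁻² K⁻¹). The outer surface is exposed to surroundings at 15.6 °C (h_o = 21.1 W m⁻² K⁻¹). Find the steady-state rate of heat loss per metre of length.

Q' = 166 W/m

Resistance network (inner→outer):
  R'_conv,in = 1/(2πr h) = 1/(2π·0.236·40.6) = 0.01661 m·K/W
  R'_cast iron = ln(0.266/0.236)/(2πk) = 0.1197/(2π·51.6) = 3.691×10^-4 m·K/W
  R'_diatomaceous earth = ln(0.535/0.266)/(2πk) = 0.6988/(2π·0.0893) = 1.245 m·K/W
  R'_perlite = ln(0.749/0.535)/(2πk) = 0.3365/(2π·0.0569) = 0.9411 m·K/W
  R'_conv,out = 1/(2πr h) = 1/(2π·0.749·21.1) = 0.01007 m·K/W
ΣR = 0.01661 + 3.691×10^-4 + 1.245 + 0.9411 + 0.01007 = 2.213 m·K/W
Q' = ΔT/ΣR = (382 °C − 15.6 °C)/2.213 = 166 W/m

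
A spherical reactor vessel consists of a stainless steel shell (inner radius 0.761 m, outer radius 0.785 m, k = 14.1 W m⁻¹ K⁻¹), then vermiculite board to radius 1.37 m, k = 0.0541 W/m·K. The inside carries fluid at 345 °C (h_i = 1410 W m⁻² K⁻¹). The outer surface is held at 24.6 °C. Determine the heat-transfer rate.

Series thermal resistances, inner to outer:
  R_conv,in = 1/(4πr²h) = 1/(4π·0.761²·1410) = 9.745×10^-5 K/W
  R_stainless steel = (1/0.761 − 1/0.785)/(4πk) = 0.04018/(4π·14.1) = 2.267×10^-4 K/W
  R_vermiculite board = (1/0.785 − 1/1.37)/(4πk) = 0.5440/(4π·0.0541) = 0.8001 K/W
ΣR = 9.745×10^-5 + 2.267×10^-4 + 0.8001 = 0.8004 K/W
Q = ΔT/ΣR = (345 °C − 24.6 °C)/0.8004 = 400 W

Q = 400 W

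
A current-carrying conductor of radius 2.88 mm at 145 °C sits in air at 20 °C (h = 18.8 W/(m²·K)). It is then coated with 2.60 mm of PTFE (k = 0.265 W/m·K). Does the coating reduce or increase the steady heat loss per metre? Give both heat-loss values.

increases: 42.5 → 64.7 W/m

Critical radius for a cylinder: r_cr = k/h = 0.0141 m = 1.41 cm.
Outer radius after coating: r₂ = 0.00288 + 0.00260 = 0.00548 m.
Since r₁ < r_cr and r₂ ≤ r_cr, the coating moves toward the maximum at r_cr — heat loss rises.
Bare: R = 1/(2πr₁h) = 2.939 m·K/W; Q = 125/2.939 = 42.5 W/m.
Coated: R = R_cond + R_conv = 1.931 m·K/W; Q = 125/1.931 = 64.7 W/m.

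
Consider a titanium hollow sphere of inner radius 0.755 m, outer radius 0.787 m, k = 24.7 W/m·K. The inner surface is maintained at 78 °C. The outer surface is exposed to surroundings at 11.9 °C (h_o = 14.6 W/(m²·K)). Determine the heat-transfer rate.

Resistance network (inner→outer):
  R_titanium = (1/0.755 − 1/0.787)/(4πk) = 0.05386/(4π·24.7) = 1.735×10^-4 K/W
  R_conv,out = 1/(4πr²h) = 1/(4π·0.787²·14.6) = 0.008800 K/W
ΣR = 1.735×10^-4 + 0.008800 = 0.008974 K/W
Q = ΔT/ΣR = (78 °C − 11.9 °C)/0.008974 = 7370 W

Q = 7.37 kW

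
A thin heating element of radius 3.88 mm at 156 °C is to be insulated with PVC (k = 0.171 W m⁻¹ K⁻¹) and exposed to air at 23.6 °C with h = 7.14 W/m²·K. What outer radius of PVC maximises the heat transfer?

For a cylinder, r_cr = k_ins/h = 0.171/7.14 = 0.0239 m = 2.39 cm

r_cr = 2.39 cm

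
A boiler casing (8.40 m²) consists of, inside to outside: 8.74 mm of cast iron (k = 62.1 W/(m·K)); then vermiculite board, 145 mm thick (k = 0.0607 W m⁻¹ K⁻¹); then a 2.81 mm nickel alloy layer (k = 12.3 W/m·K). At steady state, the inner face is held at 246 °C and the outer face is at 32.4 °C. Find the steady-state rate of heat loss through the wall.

Resistance network (inner→outer):
  R_cast iron = L/(kA) = 0.00874/(62.1·8.40) = 1.675×10^-5 K/W
  R_vermiculite board = L/(kA) = 0.145/(0.0607·8.40) = 0.2844 K/W
  R_nickel alloy = L/(kA) = 0.00281/(12.3·8.40) = 2.720×10^-5 K/W
ΣR = 1.675×10^-5 + 0.2844 + 2.720×10^-5 = 0.2844 K/W
Q = ΔT/ΣR = (246 °C − 32.4 °C)/0.2844 = 751 W

Q = 751 W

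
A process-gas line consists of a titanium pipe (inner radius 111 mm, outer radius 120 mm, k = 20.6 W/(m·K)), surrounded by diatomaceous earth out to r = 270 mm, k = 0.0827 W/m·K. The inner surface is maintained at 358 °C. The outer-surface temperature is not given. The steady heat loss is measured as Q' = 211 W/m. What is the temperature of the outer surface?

T_out = 28.6 °C

Sum the resistances:
  R'_titanium = ln(0.120/0.111)/(2πk) = 0.07796/(2π·20.6) = 6.023×10^-4 m·K/W
  R'_diatomaceous earth = ln(0.270/0.120)/(2πk) = 0.8109/(2π·0.0827) = 1.561 m·K/W
ΣR = 1.561 m·K/W
ΔT = Q'·ΣR = 211 × 1.561 = 329.4 K
Heat flows outward, so T_out = T_in − ΔT = 358 − 329.4 = 28.6 °C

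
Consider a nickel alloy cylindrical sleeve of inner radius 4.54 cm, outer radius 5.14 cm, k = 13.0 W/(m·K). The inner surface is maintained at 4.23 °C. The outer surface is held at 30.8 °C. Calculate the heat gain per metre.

Q' = 2πk·ΔT/ln(r₂/r₁) = 2π × 13.0 × 26.57 / ln(0.0514/0.0454) = 17500 W/m

Q' = 17.5 kW/m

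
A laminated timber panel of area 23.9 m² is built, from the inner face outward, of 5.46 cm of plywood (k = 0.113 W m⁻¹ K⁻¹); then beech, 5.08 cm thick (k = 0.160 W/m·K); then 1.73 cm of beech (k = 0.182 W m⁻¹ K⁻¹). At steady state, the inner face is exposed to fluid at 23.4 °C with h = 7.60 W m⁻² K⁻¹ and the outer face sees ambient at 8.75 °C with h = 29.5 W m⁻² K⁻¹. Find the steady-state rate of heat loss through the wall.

Resistance network (inner→outer):
  R_conv,in = 1/(hA) = 1/(7.60·23.9) = 0.005505 K/W
  R_plywood = L/(kA) = 0.0546/(0.113·23.9) = 0.02022 K/W
  R_beech = L/(kA) = 0.0508/(0.160·23.9) = 0.01328 K/W
  R_beech = L/(kA) = 0.0173/(0.182·23.9) = 0.003977 K/W
  R_conv,out = 1/(hA) = 1/(29.5·23.9) = 0.001418 K/W
ΣR = 0.005505 + 0.02022 + 0.01328 + 0.003977 + 0.001418 = 0.04440 K/W
Q = ΔT/ΣR = (23.4 °C − 8.75 °C)/0.04440 = 330 W

Q = 330 W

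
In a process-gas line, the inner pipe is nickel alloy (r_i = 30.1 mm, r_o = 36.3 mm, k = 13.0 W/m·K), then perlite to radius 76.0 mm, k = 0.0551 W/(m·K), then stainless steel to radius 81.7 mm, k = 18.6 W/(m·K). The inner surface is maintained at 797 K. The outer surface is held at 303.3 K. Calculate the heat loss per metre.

Treat each layer as a resistance in series:
  R'_nickel alloy = ln(0.0363/0.0301)/(2πk) = 0.1873/(2π·13.0) = 0.002293 m·K/W
  R'_perlite = ln(0.0760/0.0363)/(2πk) = 0.7389/(2π·0.0551) = 2.134 m·K/W
  R'_stainless steel = ln(0.0817/0.0760)/(2πk) = 0.07232/(2π·18.6) = 6.188×10^-4 m·K/W
ΣR = 0.002293 + 2.134 + 6.188×10^-4 = 2.137 m·K/W
Q' = ΔT/ΣR = (797 K − 303.3 K)/2.137 = 231 W/m

Q' = 231 W/m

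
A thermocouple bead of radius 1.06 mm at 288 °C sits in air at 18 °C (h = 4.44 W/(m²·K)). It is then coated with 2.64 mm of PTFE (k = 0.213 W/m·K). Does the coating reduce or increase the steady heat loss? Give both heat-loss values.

Critical radius for a sphere: r_cr = 2k/h = 0.0959 m = 9.59 cm.
Outer radius after coating: r₂ = 0.00106 + 0.00264 = 0.00370 m.
Since r₁ < r_cr and r₂ ≤ r_cr, the coating moves toward the maximum at r_cr — heat loss rises.
Bare: R = 1/(4πr₁²h) = 15950 K/W; Q = 270/15950 = 0.0169 W.
Coated: R = R_cond + R_conv = 1561 K/W; Q = 270/1561 = 0.173 W.

increases: 0.0169 → 0.173 W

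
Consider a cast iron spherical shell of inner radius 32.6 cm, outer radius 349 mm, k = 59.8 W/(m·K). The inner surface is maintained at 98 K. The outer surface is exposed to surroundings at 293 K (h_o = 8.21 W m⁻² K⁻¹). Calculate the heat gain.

Treat each layer as a resistance in series:
  R_cast iron = (1/0.326 − 1/0.349)/(4πk) = 0.2022/(4π·59.8) = 2.690×10^-4 K/W
  R_conv,out = 1/(4πr²h) = 1/(4π·0.349²·8.21) = 0.07958 K/W
ΣR = 2.690×10^-4 + 0.07958 = 0.07985 K/W
Q = ΔT/ΣR = (98 K − 293 K)/0.07985 = -2440 W
(Negative Q ⇒ heat flows inward; heat gain = 2440 W.)

Q = 2.44 kW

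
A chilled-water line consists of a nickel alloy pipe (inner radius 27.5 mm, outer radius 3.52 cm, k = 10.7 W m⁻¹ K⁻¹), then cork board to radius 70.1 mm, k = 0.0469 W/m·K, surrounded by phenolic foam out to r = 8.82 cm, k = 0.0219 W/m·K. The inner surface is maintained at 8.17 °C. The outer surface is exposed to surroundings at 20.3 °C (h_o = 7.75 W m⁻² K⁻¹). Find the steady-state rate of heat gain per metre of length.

Q' = 2.86 W/m

Resistance network (inner→outer):
  R'_nickel alloy = ln(0.0352/0.0275)/(2πk) = 0.2469/(2π·10.7) = 0.003672 m·K/W
  R'_cork board = ln(0.0701/0.0352)/(2πk) = 0.6889/(2π·0.0469) = 2.338 m·K/W
  R'_phenolic foam = ln(0.0882/0.0701)/(2πk) = 0.2297/(2π·0.0219) = 1.669 m·K/W
  R'_conv,out = 1/(2πr h) = 1/(2π·0.0882·7.75) = 0.2328 m·K/W
ΣR = 0.003672 + 2.338 + 1.669 + 0.2328 = 4.243 m·K/W
Q' = ΔT/ΣR = (8.17 °C − 20.3 °C)/4.243 = -2.86 W/m
(Negative Q' ⇒ heat flows inward; heat gain = 2.86 W/m.)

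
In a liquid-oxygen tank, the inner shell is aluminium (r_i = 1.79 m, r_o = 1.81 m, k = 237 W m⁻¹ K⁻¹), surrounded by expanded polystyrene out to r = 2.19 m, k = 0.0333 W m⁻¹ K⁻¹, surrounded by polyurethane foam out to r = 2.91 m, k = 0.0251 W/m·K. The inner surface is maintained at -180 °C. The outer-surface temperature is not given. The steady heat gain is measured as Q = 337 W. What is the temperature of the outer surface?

T_out = 17.9 °C

Series resistances:
  R_aluminium = (1/1.79 − 1/1.81)/(4πk) = 0.006173/(4π·237) = 2.073×10^-6 K/W
  R_expanded polystyrene = (1/1.81 − 1/2.19)/(4πk) = 0.09587/(4π·0.0333) = 0.2291 K/W
  R_polyurethane foam = (1/2.19 − 1/2.91)/(4πk) = 0.1130/(4π·0.0251) = 0.3582 K/W
ΣR = 0.5873 K/W
ΔT = Q·ΣR = 337 × 0.5873 = 197.9 K
Heat flows inward, so T_out = T_in + ΔT = -180 + 197.9 = 17.9 °C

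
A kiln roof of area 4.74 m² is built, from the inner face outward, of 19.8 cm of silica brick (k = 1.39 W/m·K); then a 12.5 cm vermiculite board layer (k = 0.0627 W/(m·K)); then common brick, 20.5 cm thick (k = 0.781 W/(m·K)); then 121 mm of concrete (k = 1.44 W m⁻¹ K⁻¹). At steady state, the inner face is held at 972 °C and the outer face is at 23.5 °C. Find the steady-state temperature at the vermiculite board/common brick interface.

T = 156 °C

Treat each layer as a resistance in series:
  R_silica brick = L/(kA) = 0.198/(1.39·4.74) = 0.03005 K/W
  R_vermiculite board = L/(kA) = 0.125/(0.0627·4.74) = 0.4206 K/W
  R_common brick = L/(kA) = 0.205/(0.781·4.74) = 0.05538 K/W
  R_concrete = L/(kA) = 0.121/(1.44·4.74) = 0.01773 K/W
ΣR = 0.03005 + 0.4206 + 0.05538 + 0.01773 = 0.5238 K/W
Q = ΔT/ΣR = (972 °C − 23.5 °C)/0.5238 = 1811 W
From the inner boundary to the vermiculite board/common brick interface, ΣR_partial = 0.4506 K/W.
T_interface = T_in − Q·ΣR_partial = 972 °C − (1811)(0.4506) = 156 °C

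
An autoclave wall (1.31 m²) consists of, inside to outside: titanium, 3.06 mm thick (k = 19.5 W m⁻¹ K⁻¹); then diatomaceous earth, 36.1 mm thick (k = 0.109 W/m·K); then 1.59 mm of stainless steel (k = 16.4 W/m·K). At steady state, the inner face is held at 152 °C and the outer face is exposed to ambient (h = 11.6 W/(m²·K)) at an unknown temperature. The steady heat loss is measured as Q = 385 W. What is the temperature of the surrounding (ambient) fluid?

Sum the resistances:
  R_titanium = L/(kA) = 0.00306/(19.5·1.31) = 1.198×10^-4 K/W
  R_diatomaceous earth = L/(kA) = 0.0361/(0.109·1.31) = 0.2528 K/W
  R_stainless steel = L/(kA) = 0.00159/(16.4·1.31) = 7.401×10^-5 K/W
  R_conv,out = 1/(hA) = 1/(11.6·1.31) = 0.06581 K/W
ΣR = 0.3188 K/W
ΔT = Q·ΣR = 385 × 0.3188 = 122.7 K
Heat flows outward, so T_out = T_in − ΔT = 152 − 122.7 = 29.3 °C

T_out = 29.3 °C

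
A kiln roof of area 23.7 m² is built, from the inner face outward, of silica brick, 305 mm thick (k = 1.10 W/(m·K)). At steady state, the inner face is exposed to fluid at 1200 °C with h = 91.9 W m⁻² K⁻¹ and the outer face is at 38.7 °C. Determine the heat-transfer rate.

Resistance network (inner→outer):
  R_conv,in = 1/(hA) = 1/(91.9·23.7) = 4.591×10^-4 K/W
  R_silica brick = L/(kA) = 0.305/(1.10·23.7) = 0.01170 K/W
ΣR = 4.591×10^-4 + 0.01170 = 0.01216 K/W
Q = ΔT/ΣR = (1200 °C − 38.7 °C)/0.01216 = 95500 W

Q = 95500 W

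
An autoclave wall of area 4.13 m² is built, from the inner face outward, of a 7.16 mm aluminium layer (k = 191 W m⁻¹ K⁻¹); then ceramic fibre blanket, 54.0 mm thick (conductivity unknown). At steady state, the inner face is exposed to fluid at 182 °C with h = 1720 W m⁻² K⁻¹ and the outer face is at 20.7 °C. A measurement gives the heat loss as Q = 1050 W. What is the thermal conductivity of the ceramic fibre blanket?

k = 0.0852 W/m·K

ΣR = ΔT/Q = |182 − 20.7|/1050 = 0.1536 K/W
Known resistances:
  R_conv,in = 1/(hA) = 1/(1720·4.13) = 1.408×10^-4 K/W
  R_aluminium = L/(kA) = 0.00716/(191·4.13) = 9.077×10^-6 K/W
R_ceramic fibre blanket = ΣR − ΣR_known = 0.1536 − 1.499×10^-4 = 0.1535 K/W
L/(kA) = 0.1535 ⇒ k = 0.0540/(0.1535·4.13) = 0.0852 W/m·K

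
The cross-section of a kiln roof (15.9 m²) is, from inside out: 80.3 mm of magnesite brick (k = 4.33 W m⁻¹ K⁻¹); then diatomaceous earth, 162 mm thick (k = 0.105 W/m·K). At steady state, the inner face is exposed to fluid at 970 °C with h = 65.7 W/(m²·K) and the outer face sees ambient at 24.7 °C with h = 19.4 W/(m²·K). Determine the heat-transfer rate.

Series thermal resistances, inner to outer:
  R_conv,in = 1/(hA) = 1/(65.7·15.9) = 9.573×10^-4 K/W
  R_magnesite brick = L/(kA) = 0.0803/(4.33·15.9) = 0.001166 K/W
  R_diatomaceous earth = L/(kA) = 0.162/(0.105·15.9) = 0.09704 K/W
  R_conv,out = 1/(hA) = 1/(19.4·15.9) = 0.003242 K/W
ΣR = 9.573×10^-4 + 0.001166 + 0.09704 + 0.003242 = 0.1024 K/W
Q = ΔT/ΣR = (970 °C − 24.7 °C)/0.1024 = 9230 W

Q = 9.23 kW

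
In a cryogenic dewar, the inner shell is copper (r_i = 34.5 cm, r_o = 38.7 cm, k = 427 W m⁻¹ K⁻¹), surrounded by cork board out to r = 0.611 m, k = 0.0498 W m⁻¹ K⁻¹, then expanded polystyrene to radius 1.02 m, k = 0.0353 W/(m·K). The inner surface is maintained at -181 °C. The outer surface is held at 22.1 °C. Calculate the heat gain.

Treat each layer as a resistance in series:
  R_copper = (1/0.345 − 1/0.387)/(4πk) = 0.3146/(4π·427) = 5.862×10^-5 K/W
  R_cork board = (1/0.387 − 1/0.611)/(4πk) = 0.9473/(4π·0.0498) = 1.514 K/W
  R_expanded polystyrene = (1/0.611 − 1/1.02)/(4πk) = 0.6563/(4π·0.0353) = 1.479 K/W
ΣR = 5.862×10^-5 + 1.514 + 1.479 = 2.993 K/W
Q = ΔT/ΣR = (-181 °C − 22.1 °C)/2.993 = -67.9 W
(Negative Q ⇒ heat flows inward; heat gain = 67.9 W.)

Q = 67.9 W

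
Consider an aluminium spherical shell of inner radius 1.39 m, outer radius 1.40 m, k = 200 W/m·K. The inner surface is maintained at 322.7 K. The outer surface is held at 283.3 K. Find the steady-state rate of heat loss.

Q = 19300 kW

Q = 4πk·ΔT/(1/r₁ − 1/r₂) = 4π × 200 × 39.4 / (1/1.39 − 1/1.40) = 1.93×10^7 W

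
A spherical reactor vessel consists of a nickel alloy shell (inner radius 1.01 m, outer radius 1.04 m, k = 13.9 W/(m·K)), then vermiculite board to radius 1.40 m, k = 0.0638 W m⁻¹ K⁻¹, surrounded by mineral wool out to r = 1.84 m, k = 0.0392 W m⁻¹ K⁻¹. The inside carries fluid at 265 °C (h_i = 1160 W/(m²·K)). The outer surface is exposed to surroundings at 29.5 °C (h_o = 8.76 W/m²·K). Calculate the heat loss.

Q = 358 W

Treat each layer as a resistance in series:
  R_conv,in = 1/(4πr²h) = 1/(4π·1.01²·1160) = 6.725×10^-5 K/W
  R_nickel alloy = (1/1.01 − 1/1.04)/(4πk) = 0.02856/(4π·13.9) = 1.635×10^-4 K/W
  R_vermiculite board = (1/1.04 − 1/1.40)/(4πk) = 0.2473/(4π·0.0638) = 0.3084 K/W
  R_mineral wool = (1/1.40 − 1/1.84)/(4πk) = 0.1708/(4π·0.0392) = 0.3467 K/W
  R_conv,out = 1/(4πr²h) = 1/(4π·1.84²·8.76) = 0.002683 K/W
ΣR = 6.725×10^-5 + 1.635×10^-4 + 0.3084 + 0.3467 + 0.002683 = 0.6580 K/W
Q = ΔT/ΣR = (265 °C − 29.5 °C)/0.6580 = 358 W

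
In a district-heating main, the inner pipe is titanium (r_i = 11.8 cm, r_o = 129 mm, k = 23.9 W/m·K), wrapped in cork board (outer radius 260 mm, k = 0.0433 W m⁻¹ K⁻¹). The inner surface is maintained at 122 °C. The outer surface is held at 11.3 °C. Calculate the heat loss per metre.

Q' = 43.0 W/m

Treat each layer as a resistance in series:
  R'_titanium = ln(0.129/0.118)/(2πk) = 0.08913/(2π·23.9) = 5.935×10^-4 m·K/W
  R'_cork board = ln(0.260/0.129)/(2πk) = 0.7009/(2π·0.0433) = 2.576 m·K/W
ΣR = 5.935×10^-4 + 2.576 = 2.577 m·K/W
Q' = ΔT/ΣR = (122 °C − 11.3 °C)/2.577 = 43.0 W/m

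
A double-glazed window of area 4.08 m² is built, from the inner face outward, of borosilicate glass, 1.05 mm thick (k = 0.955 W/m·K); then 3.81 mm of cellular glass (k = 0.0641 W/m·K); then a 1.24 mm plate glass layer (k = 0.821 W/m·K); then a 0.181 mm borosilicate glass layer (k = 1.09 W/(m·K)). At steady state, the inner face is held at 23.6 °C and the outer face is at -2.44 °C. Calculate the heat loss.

Resistance network (inner→outer):
  R_borosilicate glass = L/(kA) = 0.00105/(0.955·4.08) = 2.695×10^-4 K/W
  R_cellular glass = L/(kA) = 0.00381/(0.0641·4.08) = 0.01457 K/W
  R_plate glass = L/(kA) = 0.00124/(0.821·4.08) = 3.702×10^-4 K/W
  R_borosilicate glass = L/(kA) = 1.81×10^-4/(1.09·4.08) = 4.070×10^-5 K/W
ΣR = 2.695×10^-4 + 0.01457 + 3.702×10^-4 + 4.070×10^-5 = 0.01525 K/W
Q = ΔT/ΣR = (23.6 °C − -2.44 °C)/0.01525 = 1710 W

Q = 1710 W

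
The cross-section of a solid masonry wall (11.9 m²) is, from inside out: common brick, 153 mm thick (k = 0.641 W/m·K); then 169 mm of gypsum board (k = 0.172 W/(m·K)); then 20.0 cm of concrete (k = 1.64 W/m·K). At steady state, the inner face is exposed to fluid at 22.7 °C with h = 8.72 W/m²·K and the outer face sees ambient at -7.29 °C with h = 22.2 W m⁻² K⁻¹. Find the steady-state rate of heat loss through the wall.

Q = 237 W

Resistance network (inner→outer):
  R_conv,in = 1/(hA) = 1/(8.72·11.9) = 0.009637 K/W
  R_common brick = L/(kA) = 0.153/(0.641·11.9) = 0.02006 K/W
  R_gypsum board = L/(kA) = 0.169/(0.172·11.9) = 0.08257 K/W
  R_concrete = L/(kA) = 0.200/(1.64·11.9) = 0.01025 K/W
  R_conv,out = 1/(hA) = 1/(22.2·11.9) = 0.003785 K/W
ΣR = 0.009637 + 0.02006 + 0.08257 + 0.01025 + 0.003785 = 0.1263 K/W
Q = ΔT/ΣR = (22.7 °C − -7.29 °C)/0.1263 = 237 W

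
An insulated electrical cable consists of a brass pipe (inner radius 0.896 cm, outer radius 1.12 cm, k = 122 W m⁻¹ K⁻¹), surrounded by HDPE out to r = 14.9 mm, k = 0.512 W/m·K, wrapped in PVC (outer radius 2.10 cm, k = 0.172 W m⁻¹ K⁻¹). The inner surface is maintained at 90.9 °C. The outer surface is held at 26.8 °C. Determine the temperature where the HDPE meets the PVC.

Treat each layer as a resistance in series:
  R'_brass = ln(0.0112/0.00896)/(2πk) = 0.2231/(2π·122) = 2.911×10^-4 m·K/W
  R'_HDPE = ln(0.0149/0.0112)/(2πk) = 0.2854/(2π·0.512) = 0.08873 m·K/W
  R'_PVC = ln(0.0210/0.0149)/(2πk) = 0.3432/(2π·0.172) = 0.3175 m·K/W
ΣR = 2.911×10^-4 + 0.08873 + 0.3175 = 0.4065 m·K/W
Q' = ΔT/ΣR = (90.9 °C − 26.8 °C)/0.4065 = 157.7 W/m
From the inner boundary to the HDPE/PVC interface, ΣR_partial = 0.08902 m·K/W.
T_interface = T_in − Q'·ΣR_partial = 90.9 °C − (157.7)(0.08902) = 76.9 °C

T = 76.9 °C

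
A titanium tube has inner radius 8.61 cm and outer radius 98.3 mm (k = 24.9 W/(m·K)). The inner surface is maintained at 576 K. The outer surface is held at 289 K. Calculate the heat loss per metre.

Q' = 2πk·ΔT/ln(r₂/r₁) = 2π × 24.9 × 287 / ln(0.0983/0.0861) = 3.39×10^5 W/m

Q' = 339 kW/m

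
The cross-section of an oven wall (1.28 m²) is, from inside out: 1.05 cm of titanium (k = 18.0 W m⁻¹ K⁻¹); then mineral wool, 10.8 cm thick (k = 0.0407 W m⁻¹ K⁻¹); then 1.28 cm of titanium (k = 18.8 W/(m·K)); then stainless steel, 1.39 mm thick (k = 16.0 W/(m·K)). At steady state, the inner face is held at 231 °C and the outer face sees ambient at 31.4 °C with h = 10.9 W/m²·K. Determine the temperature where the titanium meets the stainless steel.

T = 38.1 °C

Treat each layer as a resistance in series:
  R_titanium = L/(kA) = 0.0105/(18.0·1.28) = 4.557×10^-4 K/W
  R_mineral wool = L/(kA) = 0.108/(0.0407·1.28) = 2.073 K/W
  R_titanium = L/(kA) = 0.0128/(18.8·1.28) = 5.319×10^-4 K/W
  R_stainless steel = L/(kA) = 0.00139/(16.0·1.28) = 6.787×10^-5 K/W
  R_conv,out = 1/(hA) = 1/(10.9·1.28) = 0.07167 K/W
ΣR = 4.557×10^-4 + 2.073 + 5.319×10^-4 + 6.787×10^-5 + 0.07167 = 2.146 K/W
Q = ΔT/ΣR = (231 °C − 31.4 °C)/2.146 = 93.01 W
From the inner boundary to the titanium/stainless steel interface, ΣR_partial = 2.074 K/W.
T_interface = T_in − Q·ΣR_partial = 231 °C − (93.01)(2.074) = 38.1 °C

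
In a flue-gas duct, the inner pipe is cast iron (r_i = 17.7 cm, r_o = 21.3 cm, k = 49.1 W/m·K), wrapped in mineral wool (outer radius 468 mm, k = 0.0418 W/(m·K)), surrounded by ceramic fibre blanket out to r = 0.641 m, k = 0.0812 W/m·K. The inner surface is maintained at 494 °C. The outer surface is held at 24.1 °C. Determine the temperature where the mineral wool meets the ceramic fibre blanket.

Series thermal resistances, inner to outer:
  R'_cast iron = ln(0.213/0.177)/(2πk) = 0.1851/(2π·49.1) = 6.001×10^-4 m·K/W
  R'_mineral wool = ln(0.468/0.213)/(2πk) = 0.7872/(2π·0.0418) = 2.997 m·K/W
  R'_ceramic fibre blanket = ln(0.641/0.468)/(2πk) = 0.3146/(2π·0.0812) = 0.6166 m·K/W
ΣR = 6.001×10^-4 + 2.997 + 0.6166 = 3.614 m·K/W
Q' = ΔT/ΣR = (494 °C − 24.1 °C)/3.614 = 130.0 W/m
From the inner boundary to the mineral wool/ceramic fibre blanket interface, ΣR_partial = 2.998 m·K/W.
T_interface = T_in − Q'·ΣR_partial = 494 °C − (130.0)(2.998) = 104 °C

T = 104 °C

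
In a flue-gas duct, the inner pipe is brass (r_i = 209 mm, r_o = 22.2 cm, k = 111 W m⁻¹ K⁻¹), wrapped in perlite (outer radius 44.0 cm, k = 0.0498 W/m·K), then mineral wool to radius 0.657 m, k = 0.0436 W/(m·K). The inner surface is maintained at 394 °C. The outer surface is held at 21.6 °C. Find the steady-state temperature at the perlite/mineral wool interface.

Resistance network (inner→outer):
  R'_brass = ln(0.222/0.209)/(2πk) = 0.06034/(2π·111) = 8.652×10^-5 m·K/W
  R'_perlite = ln(0.440/0.222)/(2πk) = 0.6841/(2π·0.0498) = 2.186 m·K/W
  R'_mineral wool = ln(0.657/0.440)/(2πk) = 0.4009/(2π·0.0436) = 1.463 m·K/W
ΣR = 8.652×10^-5 + 2.186 + 1.463 = 3.649 m·K/W
Q' = ΔT/ΣR = (394 °C − 21.6 °C)/3.649 = 102.1 W/m
From the inner boundary to the perlite/mineral wool interface, ΣR_partial = 2.186 m·K/W.
T_interface = T_in − Q'·ΣR_partial = 394 °C − (102.1)(2.186) = 171 °C

T = 171 °C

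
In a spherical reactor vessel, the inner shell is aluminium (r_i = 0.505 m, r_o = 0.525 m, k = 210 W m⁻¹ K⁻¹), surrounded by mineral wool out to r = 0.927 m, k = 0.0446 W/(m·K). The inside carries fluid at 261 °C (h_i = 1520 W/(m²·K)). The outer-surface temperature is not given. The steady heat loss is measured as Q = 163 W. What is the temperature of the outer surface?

Sum the resistances:
  R_conv,in = 1/(4πr²h) = 1/(4π·0.505²·1520) = 2.053×10^-4 K/W
  R_aluminium = (1/0.505 − 1/0.525)/(4πk) = 0.07544/(4π·210) = 2.859×10^-5 K/W
  R_mineral wool = (1/0.525 − 1/0.927)/(4πk) = 0.8260/(4π·0.0446) = 1.474 K/W
ΣR = 1.474 K/W
ΔT = Q·ΣR = 163 × 1.474 = 240.3 K
Heat flows outward, so T_out = T_in − ΔT = 261 − 240.3 = 20.7 °C

T_out = 20.7 °C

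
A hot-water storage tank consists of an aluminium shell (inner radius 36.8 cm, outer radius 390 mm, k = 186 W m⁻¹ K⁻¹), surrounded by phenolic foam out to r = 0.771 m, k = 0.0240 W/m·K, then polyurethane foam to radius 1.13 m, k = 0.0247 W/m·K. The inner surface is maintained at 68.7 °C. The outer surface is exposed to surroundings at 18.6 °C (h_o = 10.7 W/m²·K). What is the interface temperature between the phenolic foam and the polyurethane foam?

Series thermal resistances, inner to outer:
  R_aluminium = (1/0.368 − 1/0.390)/(4πk) = 0.1533/(4π·186) = 6.558×10^-5 K/W
  R_phenolic foam = (1/0.390 − 1/0.771)/(4πk) = 1.267/(4π·0.0240) = 4.201 K/W
  R_polyurethane foam = (1/0.771 − 1/1.13)/(4πk) = 0.4121/(4π·0.0247) = 1.328 K/W
  R_conv,out = 1/(4πr²h) = 1/(4π·1.13²·10.7) = 0.005824 K/W
ΣR = 6.558×10^-5 + 4.201 + 1.328 + 0.005824 = 5.535 K/W
Q = ΔT/ΣR = (68.7 °C − 18.6 °C)/5.535 = 9.051 W
From the inner boundary to the phenolic foam/polyurethane foam interface, ΣR_partial = 4.201 K/W.
T_interface = T_in − Q·ΣR_partial = 68.7 °C − (9.051)(4.201) = 30.7 °C

T = 30.7 °C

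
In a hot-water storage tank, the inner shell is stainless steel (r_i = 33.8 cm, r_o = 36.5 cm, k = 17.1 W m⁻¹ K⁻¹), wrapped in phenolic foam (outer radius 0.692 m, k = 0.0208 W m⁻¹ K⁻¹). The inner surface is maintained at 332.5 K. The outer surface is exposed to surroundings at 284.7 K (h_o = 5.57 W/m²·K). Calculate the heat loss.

Resistance network (inner→outer):
  R_stainless steel = (1/0.338 − 1/0.365)/(4πk) = 0.2189/(4π·17.1) = 0.001018 K/W
  R_phenolic foam = (1/0.365 − 1/0.692)/(4πk) = 1.295/(4π·0.0208) = 4.953 K/W
  R_conv,out = 1/(4πr²h) = 1/(4π·0.692²·5.57) = 0.02983 K/W
ΣR = 0.001018 + 4.953 + 0.02983 = 4.984 K/W
Q = ΔT/ΣR = (332.5 K − 284.7 K)/4.984 = 9.59 W

Q = 9.59 W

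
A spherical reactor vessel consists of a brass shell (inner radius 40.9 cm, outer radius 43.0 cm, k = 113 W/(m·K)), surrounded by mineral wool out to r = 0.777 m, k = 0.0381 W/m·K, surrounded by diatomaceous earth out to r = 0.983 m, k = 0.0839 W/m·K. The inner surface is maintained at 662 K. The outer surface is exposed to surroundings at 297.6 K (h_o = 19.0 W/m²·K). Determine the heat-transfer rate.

Resistance network (inner→outer):
  R_brass = (1/0.409 − 1/0.430)/(4πk) = 0.1194/(4π·113) = 8.409×10^-5 K/W
  R_mineral wool = (1/0.430 − 1/0.777)/(4πk) = 1.039/(4π·0.0381) = 2.169 K/W
  R_diatomaceous earth = (1/0.777 − 1/0.983)/(4πk) = 0.2697/(4π·0.0839) = 0.2558 K/W
  R_conv,out = 1/(4πr²h) = 1/(4π·0.983²·19.0) = 0.004334 K/W
ΣR = 8.409×10^-5 + 2.169 + 0.2558 + 0.004334 = 2.429 K/W
Q = ΔT/ΣR = (662 K − 297.6 K)/2.429 = 150 W

Q = 150 W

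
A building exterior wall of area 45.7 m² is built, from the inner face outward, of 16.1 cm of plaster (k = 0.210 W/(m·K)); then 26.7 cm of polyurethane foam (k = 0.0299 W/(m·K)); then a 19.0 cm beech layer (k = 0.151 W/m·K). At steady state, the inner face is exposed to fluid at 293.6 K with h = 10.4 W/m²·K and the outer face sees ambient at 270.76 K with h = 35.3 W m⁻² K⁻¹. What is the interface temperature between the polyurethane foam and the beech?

T = 273.41 K

Resistance network (inner→outer):
  R_conv,in = 1/(hA) = 1/(10.4·45.7) = 0.002104 K/W
  R_plaster = L/(kA) = 0.161/(0.210·45.7) = 0.01678 K/W
  R_polyurethane foam = L/(kA) = 0.267/(0.0299·45.7) = 0.1954 K/W
  R_beech = L/(kA) = 0.190/(0.151·45.7) = 0.02753 K/W
  R_conv,out = 1/(hA) = 1/(35.3·45.7) = 6.199×10^-4 K/W
ΣR = 0.002104 + 0.01678 + 0.1954 + 0.02753 + 6.199×10^-4 = 0.2424 K/W
Q = ΔT/ΣR = (293.6 K − 270.76 K)/0.2424 = 94.22 W
From the inner boundary to the polyurethane foam/beech interface, ΣR_partial = 0.2143 K/W.
T_interface = T_in − Q·ΣR_partial = 293.6 K − (94.22)(0.2143) = 273.41 K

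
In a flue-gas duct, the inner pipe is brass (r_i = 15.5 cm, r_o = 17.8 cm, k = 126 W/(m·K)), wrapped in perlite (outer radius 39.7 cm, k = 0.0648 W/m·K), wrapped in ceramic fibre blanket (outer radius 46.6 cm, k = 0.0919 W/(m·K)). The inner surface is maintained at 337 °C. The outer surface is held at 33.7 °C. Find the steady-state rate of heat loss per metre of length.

Series thermal resistances, inner to outer:
  R'_brass = ln(0.178/0.155)/(2πk) = 0.1384/(2π·126) = 1.748×10^-4 m·K/W
  R'_perlite = ln(0.397/0.178)/(2πk) = 0.8022/(2π·0.0648) = 1.970 m·K/W
  R'_ceramic fibre blanket = ln(0.466/0.397)/(2πk) = 0.1602/(2π·0.0919) = 0.2775 m·K/W
ΣR = 1.748×10^-4 + 1.970 + 0.2775 = 2.248 m·K/W
Q' = ΔT/ΣR = (337 °C − 33.7 °C)/2.248 = 135 W/m

Q' = 135 W/m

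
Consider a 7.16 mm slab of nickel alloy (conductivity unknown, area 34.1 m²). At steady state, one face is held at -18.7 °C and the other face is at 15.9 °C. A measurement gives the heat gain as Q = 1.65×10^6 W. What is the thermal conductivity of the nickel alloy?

ΣR = ΔT/Q = |-18.7 − 15.9|/1.65×10^6 = 2.097×10^-5 K/W
L/(kA) = 2.097×10^-5 ⇒ k = 0.00716/(2.097×10^-5·34.1) = 10.0 W/m·K

k = 10.0 W/m·K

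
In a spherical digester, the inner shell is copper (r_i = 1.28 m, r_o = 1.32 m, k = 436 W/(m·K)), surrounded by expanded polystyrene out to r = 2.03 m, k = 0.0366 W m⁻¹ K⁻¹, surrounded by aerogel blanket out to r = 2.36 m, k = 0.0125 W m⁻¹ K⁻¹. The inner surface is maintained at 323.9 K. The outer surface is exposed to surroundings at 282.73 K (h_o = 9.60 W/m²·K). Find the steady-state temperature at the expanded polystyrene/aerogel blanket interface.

Treat each layer as a resistance in series:
  R_copper = (1/1.28 − 1/1.32)/(4πk) = 0.02367/(4π·436) = 4.321×10^-6 K/W
  R_expanded polystyrene = (1/1.32 − 1/2.03)/(4πk) = 0.2650/(4π·0.0366) = 0.5761 K/W
  R_aerogel blanket = (1/2.03 − 1/2.36)/(4πk) = 0.06888/(4π·0.0125) = 0.4385 K/W
  R_conv,out = 1/(4πr²h) = 1/(4π·2.36²·9.60) = 0.001488 K/W
ΣR = 4.321×10^-6 + 0.5761 + 0.4385 + 0.001488 = 1.016 K/W
Q = ΔT/ΣR = (323.9 K − 282.73 K)/1.016 = 40.52 W
From the inner boundary to the expanded polystyrene/aerogel blanket interface, ΣR_partial = 0.5761 K/W.
T_interface = T_in − Q·ΣR_partial = 323.9 K − (40.52)(0.5761) = 300.6 K

T = 300.6 K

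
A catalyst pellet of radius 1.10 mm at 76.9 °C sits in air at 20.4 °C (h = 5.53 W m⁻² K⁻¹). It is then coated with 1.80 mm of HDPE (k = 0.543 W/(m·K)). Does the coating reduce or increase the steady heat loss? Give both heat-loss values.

increases: 0.00475 → 0.0315 W

Critical radius for a sphere: r_cr = 2k/h = 0.196 m = 19.6 cm.
Outer radius after coating: r₂ = 0.00110 + 0.00180 = 0.00290 m.
Since r₁ < r_cr and r₂ ≤ r_cr, the coating moves toward the maximum at r_cr — heat loss rises.
Bare: R = 1/(4πr₁²h) = 11890 K/W; Q = 56.5/11890 = 0.00475 W.
Coated: R = R_cond + R_conv = 1794 K/W; Q = 56.5/1794 = 0.0315 W.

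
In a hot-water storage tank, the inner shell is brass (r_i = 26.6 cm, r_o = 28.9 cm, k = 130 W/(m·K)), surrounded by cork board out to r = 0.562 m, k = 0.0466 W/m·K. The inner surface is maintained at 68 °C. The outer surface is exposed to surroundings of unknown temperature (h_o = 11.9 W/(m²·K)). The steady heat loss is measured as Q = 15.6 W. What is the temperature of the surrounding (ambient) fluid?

Series resistances:
  R_brass = (1/0.266 − 1/0.289)/(4πk) = 0.2992/(4π·130) = 1.831×10^-4 K/W
  R_cork board = (1/0.289 − 1/0.562)/(4πk) = 1.681/(4π·0.0466) = 2.870 K/W
  R_conv,out = 1/(4πr²h) = 1/(4π·0.562²·11.9) = 0.02117 K/W
ΣR = 2.892 K/W
ΔT = Q·ΣR = 15.6 × 2.892 = 45.12 K
Heat flows outward, so T_out = T_in − ΔT = 68 − 45.12 = 22.9 °C

T_out = 22.9 °C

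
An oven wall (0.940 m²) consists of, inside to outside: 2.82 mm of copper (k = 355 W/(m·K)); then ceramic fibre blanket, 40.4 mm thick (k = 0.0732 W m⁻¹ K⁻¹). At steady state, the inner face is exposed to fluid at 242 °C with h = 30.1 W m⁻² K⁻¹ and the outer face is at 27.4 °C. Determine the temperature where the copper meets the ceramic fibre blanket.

T = 230 °C

Treat each layer as a resistance in series:
  R_conv,in = 1/(hA) = 1/(30.1·0.940) = 0.03534 K/W
  R_copper = L/(kA) = 0.00282/(355·0.940) = 8.451×10^-6 K/W
  R_ceramic fibre blanket = L/(kA) = 0.0404/(0.0732·0.940) = 0.5871 K/W
ΣR = 0.03534 + 8.451×10^-6 + 0.5871 = 0.6224 K/W
Q = ΔT/ΣR = (242 °C − 27.4 °C)/0.6224 = 344.8 W
From the inner boundary to the copper/ceramic fibre blanket interface, ΣR_partial = 0.03535 K/W.
T_interface = T_in − Q·ΣR_partial = 242 °C − (344.8)(0.03535) = 230 °C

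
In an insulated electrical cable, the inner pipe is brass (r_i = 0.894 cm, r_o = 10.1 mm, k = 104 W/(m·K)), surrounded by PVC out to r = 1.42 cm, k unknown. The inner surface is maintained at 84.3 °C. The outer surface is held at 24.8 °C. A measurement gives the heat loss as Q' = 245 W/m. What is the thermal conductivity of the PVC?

k = 0.223 W/m·K

ΣR = ΔT/Q' = |84.3 − 24.8|/245 = 0.2429 m·K/W
Known resistances:
  R'_brass = ln(0.0101/0.00894)/(2πk) = 0.1220/(2π·104) = 1.867×10^-4 m·K/W
R_PVC = ΣR − ΣR_known = 0.2429 − 1.867×10^-4 = 0.2427 m·K/W
ln(r₂/r₁)/(2πk) = 0.2427 ⇒ k = 0.3407/(2π·0.2427) = 0.223 W/m·K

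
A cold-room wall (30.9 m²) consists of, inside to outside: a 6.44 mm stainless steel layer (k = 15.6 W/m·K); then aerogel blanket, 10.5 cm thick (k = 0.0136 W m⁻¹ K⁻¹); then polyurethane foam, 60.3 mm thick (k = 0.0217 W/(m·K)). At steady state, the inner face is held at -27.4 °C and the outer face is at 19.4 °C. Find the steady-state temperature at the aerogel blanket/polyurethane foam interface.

Treat each layer as a resistance in series:
  R_stainless steel = L/(kA) = 0.00644/(15.6·30.9) = 1.336×10^-5 K/W
  R_aerogel blanket = L/(kA) = 0.105/(0.0136·30.9) = 0.2499 K/W
  R_polyurethane foam = L/(kA) = 0.0603/(0.0217·30.9) = 0.08993 K/W
ΣR = 1.336×10^-5 + 0.2499 + 0.08993 = 0.3398 K/W
Q = ΔT/ΣR = (-27.4 °C − 19.4 °C)/0.3398 = -137.7 W
From the inner boundary to the aerogel blanket/polyurethane foam interface, ΣR_partial = 0.2499 K/W.
T_interface = T_in − Q·ΣR_partial = -27.4 °C − (-137.7)(0.2499) = 7.01 °C

T = 7.01 °C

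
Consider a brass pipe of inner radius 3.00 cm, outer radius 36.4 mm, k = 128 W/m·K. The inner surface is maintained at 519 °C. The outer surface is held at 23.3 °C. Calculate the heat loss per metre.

Q' = 2πk·ΔT/ln(r₂/r₁) = 2π × 128 × 495.7 / ln(0.0364/0.0300) = 2.06×10^6 W/m

Q' = 2060 kW/m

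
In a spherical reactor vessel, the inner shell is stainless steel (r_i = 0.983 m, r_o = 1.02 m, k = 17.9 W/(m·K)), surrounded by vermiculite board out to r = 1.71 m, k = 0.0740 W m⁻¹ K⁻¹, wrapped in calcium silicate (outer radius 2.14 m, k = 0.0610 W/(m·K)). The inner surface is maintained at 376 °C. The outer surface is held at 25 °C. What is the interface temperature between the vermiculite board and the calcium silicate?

T = 118 °C

Series thermal resistances, inner to outer:
  R_stainless steel = (1/0.983 − 1/1.02)/(4πk) = 0.03690/(4π·17.9) = 1.641×10^-4 K/W
  R_vermiculite board = (1/1.02 − 1/1.71)/(4πk) = 0.3956/(4π·0.0740) = 0.4254 K/W
  R_calcium silicate = (1/1.71 − 1/2.14)/(4πk) = 0.1175/(4π·0.0610) = 0.1533 K/W
ΣR = 1.641×10^-4 + 0.4254 + 0.1533 = 0.5789 K/W
Q = ΔT/ΣR = (376 °C − 25 °C)/0.5789 = 606.3 W
From the inner boundary to the vermiculite board/calcium silicate interface, ΣR_partial = 0.4256 K/W.
T_interface = T_in − Q·ΣR_partial = 376 °C − (606.3)(0.4256) = 118 °C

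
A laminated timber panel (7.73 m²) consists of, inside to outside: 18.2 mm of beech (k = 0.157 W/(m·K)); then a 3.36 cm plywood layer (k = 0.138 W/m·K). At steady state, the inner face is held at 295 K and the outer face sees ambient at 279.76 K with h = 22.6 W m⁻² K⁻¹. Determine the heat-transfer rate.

Q = 292 W

Series thermal resistances, inner to outer:
  R_beech = L/(kA) = 0.0182/(0.157·7.73) = 0.01500 K/W
  R_plywood = L/(kA) = 0.0336/(0.138·7.73) = 0.03150 K/W
  R_conv,out = 1/(hA) = 1/(22.6·7.73) = 0.005724 K/W
ΣR = 0.01500 + 0.03150 + 0.005724 = 0.05222 K/W
Q = ΔT/ΣR = (295 K − 279.76 K)/0.05222 = 292 W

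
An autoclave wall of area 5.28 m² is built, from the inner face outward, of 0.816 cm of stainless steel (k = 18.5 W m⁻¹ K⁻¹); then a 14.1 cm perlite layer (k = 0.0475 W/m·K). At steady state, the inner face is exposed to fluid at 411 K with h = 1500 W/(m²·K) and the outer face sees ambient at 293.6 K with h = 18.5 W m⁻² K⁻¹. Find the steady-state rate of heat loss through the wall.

Resistance network (inner→outer):
  R_conv,in = 1/(hA) = 1/(1500·5.28) = 1.263×10^-4 K/W
  R_stainless steel = L/(kA) = 0.00816/(18.5·5.28) = 8.354×10^-5 K/W
  R_perlite = L/(kA) = 0.141/(0.0475·5.28) = 0.5622 K/W
  R_conv,out = 1/(hA) = 1/(18.5·5.28) = 0.01024 K/W
ΣR = 1.263×10^-4 + 8.354×10^-5 + 0.5622 + 0.01024 = 0.5726 K/W
Q = ΔT/ΣR = (411 K − 293.6 K)/0.5726 = 205 W

Q = 205 W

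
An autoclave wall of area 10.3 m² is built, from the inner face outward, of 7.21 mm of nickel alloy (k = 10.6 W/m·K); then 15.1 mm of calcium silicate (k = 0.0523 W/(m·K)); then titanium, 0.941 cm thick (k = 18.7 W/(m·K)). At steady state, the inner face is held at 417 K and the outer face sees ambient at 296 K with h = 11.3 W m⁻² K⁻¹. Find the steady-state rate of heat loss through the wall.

Series thermal resistances, inner to outer:
  R_nickel alloy = L/(kA) = 0.00721/(10.6·10.3) = 6.604×10^-5 K/W
  R_calcium silicate = L/(kA) = 0.0151/(0.0523·10.3) = 0.02803 K/W
  R_titanium = L/(kA) = 0.00941/(18.7·10.3) = 4.886×10^-5 K/W
  R_conv,out = 1/(hA) = 1/(11.3·10.3) = 0.008592 K/W
ΣR = 6.604×10^-5 + 0.02803 + 4.886×10^-5 + 0.008592 = 0.03674 K/W
Q = ΔT/ΣR = (417 K − 296 K)/0.03674 = 3290 W

Q = 3290 W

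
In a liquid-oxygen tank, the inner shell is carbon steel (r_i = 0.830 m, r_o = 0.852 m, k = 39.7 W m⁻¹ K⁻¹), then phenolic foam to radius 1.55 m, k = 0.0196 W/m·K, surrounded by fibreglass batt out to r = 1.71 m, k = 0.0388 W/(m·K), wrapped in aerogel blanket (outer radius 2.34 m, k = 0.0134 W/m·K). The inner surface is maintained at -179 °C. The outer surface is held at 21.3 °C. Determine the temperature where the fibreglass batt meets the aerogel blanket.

Resistance network (inner→outer):
  R_carbon steel = (1/0.830 − 1/0.852)/(4πk) = 0.03111/(4π·39.7) = 6.236×10^-5 K/W
  R_phenolic foam = (1/0.852 − 1/1.55)/(4πk) = 0.5285/(4π·0.0196) = 2.146 K/W
  R_fibreglass batt = (1/1.55 − 1/1.71)/(4πk) = 0.06037/(4π·0.0388) = 0.1238 K/W
  R_aerogel blanket = (1/1.71 − 1/2.34)/(4πk) = 0.1574/(4π·0.0134) = 0.9350 K/W
ΣR = 6.236×10^-5 + 2.146 + 0.1238 + 0.9350 = 3.205 K/W
Q = ΔT/ΣR = (-179 °C − 21.3 °C)/3.205 = -62.50 W
From the inner boundary to the fibreglass batt/aerogel blanket interface, ΣR_partial = 2.270 K/W.
T_interface = T_in − Q·ΣR_partial = -179 °C − (-62.50)(2.270) = -37.1 °C

T = -37.1 °C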